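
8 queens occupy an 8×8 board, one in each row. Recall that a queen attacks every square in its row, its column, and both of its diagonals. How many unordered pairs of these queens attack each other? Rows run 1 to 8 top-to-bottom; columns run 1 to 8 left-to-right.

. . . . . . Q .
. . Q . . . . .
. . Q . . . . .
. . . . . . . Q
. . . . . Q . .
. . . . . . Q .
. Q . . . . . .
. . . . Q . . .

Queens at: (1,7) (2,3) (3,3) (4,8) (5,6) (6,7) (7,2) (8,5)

Same column: (1,7)–(6,7) (column 7); (2,3)–(3,3) (column 3).
Same diagonal: (2,3)–(5,6) (|2−5| = |3−6| = 3); (2,3)–(6,7) (|2−6| = |3−7| = 4); (5,6)–(6,7) (|5−6| = |6−7| = 1); (6,7)–(8,5) (|6−8| = |7−5| = 2).
Total attacking pairs: 6.

6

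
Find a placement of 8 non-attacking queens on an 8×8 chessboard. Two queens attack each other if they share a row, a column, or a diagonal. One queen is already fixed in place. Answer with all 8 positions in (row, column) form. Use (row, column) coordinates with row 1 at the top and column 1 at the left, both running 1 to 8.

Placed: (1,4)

Row 2: attacked by (1,4)→{3,4,5}. Safe: 1, 2, 6, 7, 8. Place at column 6.
Row 3: attacked by (1,4)→{2,4,6}; (2,6)→{5,6,7}. Safe: 1, 3, 8. Place at column 1.
Row 4: attacked by (1,4)→{1,4,7}; (2,6)→{4,6,8}; (3,1)→{1,2}. Safe: 3, 5. Place at column 5.
Row 5: attacked by (1,4)→{4,8}; (2,6)→{3,6}; (3,1)→{1,3}; (4,5)→{4,5,6}. Safe: 2, 7. Place at column 2.
Row 6: attacked by (1,4)→{4}; (2,6)→{2,6}; (3,1)→{1,4}; (4,5)→{3,5,7}; (5,2)→{1,2,3}. Safe: 8. Place at column 8.
Row 7: attacked by (1,4)→{4}; (2,6)→{1,6}; (3,1)→{1,5}; (4,5)→{2,5,8}; (5,2)→{2,4}; (6,8)→{7,8}. Safe: 3. Place at column 3.
Row 8: attacked by (1,4)→{4}; (2,6)→{6}; (3,1)→{1,6}; (4,5)→{1,5}; (5,2)→{2,5}; (6,8)→{6,8}; (7,3)→{2,3,4}. Safe: 7. Place at column 7.
Columns [4, 6, 1, 5, 2, 8, 3, 7], r−c [-3, -4, 2, -1, 3, -2, 4, 1], r+c [5, 8, 4, 9, 7, 14, 10, 15] are all distinct, so no two queens attack.

(1,4) (2,6) (3,1) (4,5) (5,2) (6,8) (7,3) (8,7)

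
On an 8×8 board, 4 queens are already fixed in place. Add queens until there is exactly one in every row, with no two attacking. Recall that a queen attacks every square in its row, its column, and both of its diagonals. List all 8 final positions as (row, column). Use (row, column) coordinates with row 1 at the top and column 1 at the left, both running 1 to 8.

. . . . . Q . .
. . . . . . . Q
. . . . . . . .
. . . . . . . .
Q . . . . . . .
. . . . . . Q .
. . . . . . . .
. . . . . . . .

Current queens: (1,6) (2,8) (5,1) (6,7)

Row 3: attacked by (1,6)→{4,6,8}; (2,8)→{7,8}; (5,1)→{1,3}; (6,7)→{4,7}. Safe: 2, 5. Place at column 2.
Row 4: attacked by (1,6)→{3,6}; (2,8)→{6,8}; (3,2)→{1,2,3}; (5,1)→{1,2}; (6,7)→{5,7}. Safe: 4. Place at column 4.
Row 7: attacked by (1,6)→{6}; (2,8)→{3,8}; (3,2)→{2,6}; (4,4)→{1,4,7}; (5,1)→{1,3}; (6,7)→{6,7,8}. Safe: 5. Place at column 5.
Row 8: attacked by (1,6)→{6}; (2,8)→{2,8}; (3,2)→{2,7}; (4,4)→{4,8}; (5,1)→{1,4}; (6,7)→{5,7}; (7,5)→{4,5,6}. Safe: 3. Place at column 3.
Columns [6, 8, 2, 4, 1, 7, 5, 3], r−c [-5, -6, 1, 0, 4, -1, 2, 5], r+c [7, 10, 5, 8, 6, 13, 12, 11] are all distinct, so no two queens attack.

(1,6) (2,8) (3,2) (4,4) (5,1) (6,7) (7,5) (8,3)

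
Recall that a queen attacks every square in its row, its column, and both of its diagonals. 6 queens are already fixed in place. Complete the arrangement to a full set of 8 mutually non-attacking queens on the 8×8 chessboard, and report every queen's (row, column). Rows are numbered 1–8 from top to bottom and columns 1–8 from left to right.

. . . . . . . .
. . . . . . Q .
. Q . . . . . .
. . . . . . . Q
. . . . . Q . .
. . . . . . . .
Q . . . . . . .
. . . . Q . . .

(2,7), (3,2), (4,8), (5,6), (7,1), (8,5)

(1,3) (2,7) (3,2) (4,8) (5,6) (6,4) (7,1) (8,5)

Row 1: attacked by (2,7)→{6,7,8}; (3,2)→{2,4}; (4,8)→{5,8}; (5,6)→{2,6}; (7,1)→{1,7}; (8,5)→{5}. Safe: 3. Place at column 3.
Row 6: attacked by (1,3)→{3,8}; (2,7)→{3,7}; (3,2)→{2,5}; (4,8)→{6,8}; (5,6)→{5,6,7}; (7,1)→{1,2}; (8,5)→{3,5,7}. Safe: 4. Place at column 4.
Columns [3, 7, 2, 8, 6, 4, 1, 5], r−c [-2, -5, 1, -4, -1, 2, 6, 3], r+c [4, 9, 5, 12, 11, 10, 8, 13] are all distinct, so no two queens attack.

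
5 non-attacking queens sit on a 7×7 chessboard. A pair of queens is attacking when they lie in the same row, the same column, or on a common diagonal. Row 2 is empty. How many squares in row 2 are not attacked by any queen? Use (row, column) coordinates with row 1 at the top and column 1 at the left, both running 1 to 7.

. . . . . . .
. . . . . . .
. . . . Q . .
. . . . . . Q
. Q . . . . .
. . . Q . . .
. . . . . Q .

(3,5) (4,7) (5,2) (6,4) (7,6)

(3,5) attacks row 2 at column 5 and diagonals 4, 6.
(4,7) attacks row 2 at column 7 and diagonals 5.
(5,2) attacks row 2 at column 2 and diagonals 5.
(6,4) attacks row 2 at column 4.
(7,6) attacks row 2 at column 6 and diagonals 1.
Attacked columns: {1, 2, 4, 5, 6, 7}. Safe: {3}.

1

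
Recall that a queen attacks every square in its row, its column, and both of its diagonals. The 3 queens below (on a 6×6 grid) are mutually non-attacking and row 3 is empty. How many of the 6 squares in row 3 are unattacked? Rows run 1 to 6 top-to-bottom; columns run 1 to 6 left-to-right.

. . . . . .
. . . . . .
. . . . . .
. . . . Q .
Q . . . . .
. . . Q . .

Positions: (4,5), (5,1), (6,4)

(4,5) attacks row 3 at column 5 and diagonals 4, 6.
(5,1) attacks row 3 at column 1 and diagonals 3.
(6,4) attacks row 3 at column 4 and diagonals 1.
Attacked columns: {1, 3, 4, 5, 6}. Safe: {2}.

1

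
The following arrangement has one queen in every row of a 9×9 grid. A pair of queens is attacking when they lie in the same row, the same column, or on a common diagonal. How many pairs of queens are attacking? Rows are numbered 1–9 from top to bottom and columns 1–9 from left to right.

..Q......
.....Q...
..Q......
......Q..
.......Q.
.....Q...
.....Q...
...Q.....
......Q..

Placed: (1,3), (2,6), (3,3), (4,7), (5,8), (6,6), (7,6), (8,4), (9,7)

9

Same column: (1,3)–(3,3) (column 3); (2,6)–(6,6) (column 6); (2,6)–(7,6) (column 6); (4,7)–(9,7) (column 7); (6,6)–(7,6) (column 6).
Same diagonal: (3,3)–(6,6) (|3−6| = |3−6| = 3); (4,7)–(5,8) (|4−5| = |7−8| = 1); (5,8)–(7,6) (|5−7| = |8−6| = 2); (6,6)–(8,4) (|6−8| = |6−4| = 2).
Total attacking pairs: 9.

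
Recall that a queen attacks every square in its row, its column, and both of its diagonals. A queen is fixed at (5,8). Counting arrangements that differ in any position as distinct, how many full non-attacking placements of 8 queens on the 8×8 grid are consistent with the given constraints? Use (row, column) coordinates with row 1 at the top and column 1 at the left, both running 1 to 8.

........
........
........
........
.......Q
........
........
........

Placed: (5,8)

Branch on row 1: col 1 → 1; col 2 → 1; col 3 → 4; col 5 → 5; col 6 → 4; col 7 → 3.
Sum: 1 + 1 + 4 + 5 + 4 + 3 = 18.

18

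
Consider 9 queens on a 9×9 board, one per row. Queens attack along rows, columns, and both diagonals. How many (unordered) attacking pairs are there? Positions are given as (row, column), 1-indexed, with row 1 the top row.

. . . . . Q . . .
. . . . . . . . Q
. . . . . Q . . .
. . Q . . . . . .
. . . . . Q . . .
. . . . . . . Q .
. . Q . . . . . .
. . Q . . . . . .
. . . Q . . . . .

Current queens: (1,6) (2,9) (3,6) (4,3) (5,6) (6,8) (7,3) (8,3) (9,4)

11

Same column: (1,6)–(3,6) (column 6); (1,6)–(5,6) (column 6); (3,6)–(5,6) (column 6); (4,3)–(7,3) (column 3); (4,3)–(8,3) (column 3); (7,3)–(8,3) (column 3).
Same diagonal: (1,6)–(4,3) (|1−4| = |6−3| = 3); (2,9)–(5,6) (|2−5| = |9−6| = 3); (2,9)–(8,3) (|2−8| = |9−3| = 6); (5,6)–(8,3) (|5−8| = |6−3| = 3); (8,3)–(9,4) (|8−9| = |3−4| = 1).
Total attacking pairs: 11.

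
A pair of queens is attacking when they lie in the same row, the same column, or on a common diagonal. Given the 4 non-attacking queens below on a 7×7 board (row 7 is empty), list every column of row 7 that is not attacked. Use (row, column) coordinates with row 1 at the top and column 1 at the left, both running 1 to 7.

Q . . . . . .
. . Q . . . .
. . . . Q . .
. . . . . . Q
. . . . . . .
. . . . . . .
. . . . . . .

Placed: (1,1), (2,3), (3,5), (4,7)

(1,1) attacks row 7 at column 1 and diagonals 7.
(2,3) attacks row 7 at column 3.
(3,5) attacks row 7 at column 5 and diagonals 1.
(4,7) attacks row 7 at column 7 and diagonals 4.
Attacked columns: {1, 3, 4, 5, 7}. Safe: {2, 6}.

columns 2, 6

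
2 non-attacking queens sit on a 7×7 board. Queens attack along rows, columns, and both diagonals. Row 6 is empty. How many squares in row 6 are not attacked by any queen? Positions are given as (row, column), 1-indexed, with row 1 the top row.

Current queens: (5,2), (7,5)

1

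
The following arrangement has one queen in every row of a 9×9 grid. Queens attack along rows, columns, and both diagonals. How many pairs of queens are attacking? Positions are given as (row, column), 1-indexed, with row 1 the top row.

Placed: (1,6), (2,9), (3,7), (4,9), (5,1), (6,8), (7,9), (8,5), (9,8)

7

Same column: (2,9)–(4,9) (column 9); (2,9)–(7,9) (column 9); (4,9)–(7,9) (column 9); (6,8)–(9,8) (column 8).
Same diagonal: (1,6)–(4,9) (|1−4| = |6−9| = 3); (4,9)–(8,5) (|4−8| = |9−5| = 4); (6,8)–(7,9) (|6−7| = |8−9| = 1).
Total attacking pairs: 7.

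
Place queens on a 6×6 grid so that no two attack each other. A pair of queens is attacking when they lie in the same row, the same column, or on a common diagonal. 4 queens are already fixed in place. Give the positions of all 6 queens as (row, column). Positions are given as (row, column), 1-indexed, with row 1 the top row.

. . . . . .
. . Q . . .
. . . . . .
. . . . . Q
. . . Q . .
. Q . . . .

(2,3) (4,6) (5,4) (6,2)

(1,5) (2,3) (3,1) (4,6) (5,4) (6,2)

Row 1: attacked by (2,3)→{2,3,4}; (4,6)→{3,6}; (5,4)→{4}; (6,2)→{2}. Safe: 1, 5. Place at column 5.
Row 3: attacked by (1,5)→{3,5}; (2,3)→{2,3,4}; (4,6)→{5,6}; (5,4)→{2,4,6}; (6,2)→{2,5}. Safe: 1. Place at column 1.
Columns [5, 3, 1, 6, 4, 2], r−c [-4, -1, 2, -2, 1, 4], r+c [6, 5, 4, 10, 9, 8] are all distinct, so no two queens attack.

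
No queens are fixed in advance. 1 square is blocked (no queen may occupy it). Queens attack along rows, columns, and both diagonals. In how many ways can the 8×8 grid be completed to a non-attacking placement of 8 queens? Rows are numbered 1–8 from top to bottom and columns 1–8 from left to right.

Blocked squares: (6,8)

76

Branch on row 1: col 1 → 4; col 2 → 5; col 3 → 16; col 4 → 14; col 5 → 14; col 6 → 12; col 7 → 7; col 8 → 4.
Sum: 4 + 5 + 16 + 14 + 14 + 12 + 7 + 4 = 76.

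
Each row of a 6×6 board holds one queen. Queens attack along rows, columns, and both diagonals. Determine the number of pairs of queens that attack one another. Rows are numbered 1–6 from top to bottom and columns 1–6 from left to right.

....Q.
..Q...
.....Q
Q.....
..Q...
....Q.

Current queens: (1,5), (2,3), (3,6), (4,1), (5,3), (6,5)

3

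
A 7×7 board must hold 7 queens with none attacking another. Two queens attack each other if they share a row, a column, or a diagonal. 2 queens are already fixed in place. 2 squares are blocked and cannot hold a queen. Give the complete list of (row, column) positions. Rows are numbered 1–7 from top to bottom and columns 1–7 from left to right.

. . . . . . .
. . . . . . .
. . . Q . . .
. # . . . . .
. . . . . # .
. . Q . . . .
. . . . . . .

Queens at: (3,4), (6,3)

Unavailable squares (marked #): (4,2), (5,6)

(1,7) (2,2) (3,4) (4,6) (5,1) (6,3) (7,5)

Row 1: attacked by (3,4)→{2,4,6}; (6,3)→{3}. Safe: 1, 5, 7. Place at column 7.
Row 2: attacked by (1,7)→{6,7}; (3,4)→{3,4,5}; (6,3)→{3,7}. Safe: 1, 2. Place at column 2.
Row 4: attacked by (1,7)→{4,7}; (2,2)→{2,4}; (3,4)→{3,4,5}; (6,3)→{1,3,5}. Blocked: 2. Safe: 6. Place at column 6.
Row 5: attacked by (1,7)→{3,7}; (2,2)→{2,5}; (3,4)→{2,4,6}; (4,6)→{5,6,7}; (6,3)→{2,3,4}. Blocked: 6. Safe: 1. Place at column 1.
Row 7: attacked by (1,7)→{1,7}; (2,2)→{2,7}; (3,4)→{4}; (4,6)→{3,6}; (5,1)→{1,3}; (6,3)→{2,3,4}. Safe: 5. Place at column 5.
Columns [7, 2, 4, 6, 1, 3, 5], r−c [-6, 0, -1, -2, 4, 3, 2], r+c [8, 4, 7, 10, 6, 9, 12] are all distinct, so no two queens attack.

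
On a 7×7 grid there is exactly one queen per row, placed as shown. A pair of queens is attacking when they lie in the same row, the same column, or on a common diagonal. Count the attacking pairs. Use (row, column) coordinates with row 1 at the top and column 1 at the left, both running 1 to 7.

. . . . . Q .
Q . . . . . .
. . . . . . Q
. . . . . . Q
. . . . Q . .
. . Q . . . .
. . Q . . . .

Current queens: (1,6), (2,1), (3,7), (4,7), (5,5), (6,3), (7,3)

Same column: (3,7)–(4,7) (column 7); (6,3)–(7,3) (column 3).
Same diagonal: (3,7)–(5,5) (|3−5| = |7−5| = 2); (3,7)–(7,3) (|3−7| = |7−3| = 4); (5,5)–(7,3) (|5−7| = |5−3| = 2).
Total attacking pairs: 5.

5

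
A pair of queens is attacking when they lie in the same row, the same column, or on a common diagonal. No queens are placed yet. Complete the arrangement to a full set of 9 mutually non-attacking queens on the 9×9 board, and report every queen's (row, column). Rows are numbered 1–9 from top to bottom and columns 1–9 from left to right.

(1,6) (2,4) (3,1) (4,7) (5,9) (6,2) (7,8) (8,5) (9,3)

Row 1: Safe: 1, 2, 3, 4, 5, 6, 7, 8, 9. Place at column 6.
Row 2: attacked by (1,6)→{5,6,7}. Safe: 1, 2, 3, 4, 8, 9. Place at column 4.
Row 3: attacked by (1,6)→{4,6,8}; (2,4)→{3,4,5}. Safe: 1, 2, 7, 9. Place at column 1.
Row 4: attacked by (1,6)→{3,6,9}; (2,4)→{2,4,6}; (3,1)→{1,2}. Safe: 5, 7, 8. Place at column 7.
Row 5: attacked by (1,6)→{2,6}; (2,4)→{1,4,7}; (3,1)→{1,3}; (4,7)→{6,7,8}. Safe: 5, 9. Place at column 9.
Row 6: attacked by (1,6)→{1,6}; (2,4)→{4,8}; (3,1)→{1,4}; (4,7)→{5,7,9}; (5,9)→{8,9}. Safe: 2, 3. Place at column 2.
Row 7: attacked by (1,6)→{6}; (2,4)→{4,9}; (3,1)→{1,5}; (4,7)→{4,7}; (5,9)→{7,9}; (6,2)→{1,2,3}. Safe: 8. Place at column 8.
Row 8: attacked by (1,6)→{6}; (2,4)→{4}; (3,1)→{1,6}; (4,7)→{3,7}; (5,9)→{6,9}; (6,2)→{2,4}; (7,8)→{7,8,9}. Safe: 5. Place at column 5.
Row 9: attacked by (1,6)→{6}; (2,4)→{4}; (3,1)→{1,7}; (4,7)→{2,7}; (5,9)→{5,9}; (6,2)→{2,5}; (7,8)→{6,8}; (8,5)→{4,5,6}. Safe: 3. Place at column 3.
Columns [6, 4, 1, 7, 9, 2, 8, 5, 3], r−c [-5, -2, 2, -3, -4, 4, -1, 3, 6], r+c [7, 6, 4, 11, 14, 8, 15, 13, 12] are all distinct, so no two queens attack.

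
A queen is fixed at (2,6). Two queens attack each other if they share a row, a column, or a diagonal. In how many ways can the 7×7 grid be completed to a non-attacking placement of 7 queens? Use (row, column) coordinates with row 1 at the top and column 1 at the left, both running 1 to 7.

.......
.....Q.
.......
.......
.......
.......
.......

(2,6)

Branch on row 1: col 1 → 1; col 2 → 1; col 3 → 1; col 4 → 1.
Sum: 1 + 1 + 1 + 1 = 4.

4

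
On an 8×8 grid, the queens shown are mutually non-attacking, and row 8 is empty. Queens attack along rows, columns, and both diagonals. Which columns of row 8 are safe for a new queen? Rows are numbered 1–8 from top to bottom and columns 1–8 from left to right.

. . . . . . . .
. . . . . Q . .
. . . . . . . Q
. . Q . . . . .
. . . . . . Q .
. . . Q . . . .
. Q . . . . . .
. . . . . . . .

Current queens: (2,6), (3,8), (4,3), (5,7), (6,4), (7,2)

(2,6) attacks row 8 at column 6.
(3,8) attacks row 8 at column 8 and diagonals 3.
(4,3) attacks row 8 at column 3 and diagonals 7.
(5,7) attacks row 8 at column 7 and diagonals 4.
(6,4) attacks row 8 at column 4 and diagonals 2, 6.
(7,2) attacks row 8 at column 2 and diagonals 1, 3.
Attacked columns: {1, 2, 3, 4, 6, 7, 8}. Safe: {5}.

columns 5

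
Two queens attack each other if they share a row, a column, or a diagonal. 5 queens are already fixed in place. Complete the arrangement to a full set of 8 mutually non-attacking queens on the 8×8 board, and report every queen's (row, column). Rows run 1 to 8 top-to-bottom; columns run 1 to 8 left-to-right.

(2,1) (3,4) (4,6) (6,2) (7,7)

(1,5) (2,1) (3,4) (4,6) (5,8) (6,2) (7,7) (8,3)

Row 1: attacked by (2,1)→{1,2}; (3,4)→{2,4,6}; (4,6)→{3,6}; (6,2)→{2,7}; (7,7)→{1,7}. Safe: 5, 8. Place at column 5.
Row 5: attacked by (1,5)→{1,5}; (2,1)→{1,4}; (3,4)→{2,4,6}; (4,6)→{5,6,7}; (6,2)→{1,2,3}; (7,7)→{5,7}. Safe: 8. Place at column 8.
Row 8: attacked by (1,5)→{5}; (2,1)→{1,7}; (3,4)→{4}; (4,6)→{2,6}; (5,8)→{5,8}; (6,2)→{2,4}; (7,7)→{6,7,8}. Safe: 3. Place at column 3.
Columns [5, 1, 4, 6, 8, 2, 7, 3], r−c [-4, 1, -1, -2, -3, 4, 0, 5], r+c [6, 3, 7, 10, 13, 8, 14, 11] are all distinct, so no two queens attack.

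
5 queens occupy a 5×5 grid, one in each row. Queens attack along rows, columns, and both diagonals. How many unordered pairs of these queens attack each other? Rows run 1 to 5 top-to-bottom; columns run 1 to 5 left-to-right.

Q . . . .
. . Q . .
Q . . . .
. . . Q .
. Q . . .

2

Same column: (1,1)–(3,1) (column 1).
Same diagonal: (1,1)–(4,4) (|1−4| = |1−4| = 3).
Total attacking pairs: 2.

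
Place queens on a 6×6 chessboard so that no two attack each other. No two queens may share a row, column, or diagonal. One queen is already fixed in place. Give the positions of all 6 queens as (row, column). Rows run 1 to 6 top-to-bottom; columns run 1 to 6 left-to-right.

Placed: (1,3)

(1,3) (2,6) (3,2) (4,5) (5,1) (6,4)

Row 2: attacked by (1,3)→{2,3,4}. Safe: 1, 5, 6. Place at column 6.
Row 3: attacked by (1,3)→{1,3,5}; (2,6)→{5,6}. Safe: 2, 4. Place at column 2.
Row 4: attacked by (1,3)→{3,6}; (2,6)→{4,6}; (3,2)→{1,2,3}. Safe: 5. Place at column 5.
Row 5: attacked by (1,3)→{3}; (2,6)→{3,6}; (3,2)→{2,4}; (4,5)→{4,5,6}. Safe: 1. Place at column 1.
Row 6: attacked by (1,3)→{3}; (2,6)→{2,6}; (3,2)→{2,5}; (4,5)→{3,5}; (5,1)→{1,2}. Safe: 4. Place at column 4.
Columns [3, 6, 2, 5, 1, 4], r−c [-2, -4, 1, -1, 4, 2], r+c [4, 8, 5, 9, 6, 10] are all distinct, so no two queens attack.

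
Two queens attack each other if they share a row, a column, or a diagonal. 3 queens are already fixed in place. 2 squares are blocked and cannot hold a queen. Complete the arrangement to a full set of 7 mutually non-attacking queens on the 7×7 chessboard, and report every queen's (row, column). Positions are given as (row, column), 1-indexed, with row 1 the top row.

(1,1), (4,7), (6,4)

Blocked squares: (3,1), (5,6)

Row 2: attacked by (1,1)→{1,2}; (4,7)→{5,7}; (6,4)→{4}. Safe: 3, 6. Place at column 3.
Row 3: attacked by (1,1)→{1,3}; (2,3)→{2,3,4}; (4,7)→{6,7}; (6,4)→{1,4,7}. Blocked: 1. Safe: 5. Place at column 5.
Row 5: attacked by (1,1)→{1,5}; (2,3)→{3,6}; (3,5)→{3,5,7}; (4,7)→{6,7}; (6,4)→{3,4,5}. Blocked: 6. Safe: 2. Place at column 2.
Row 7: attacked by (1,1)→{1,7}; (2,3)→{3}; (3,5)→{1,5}; (4,7)→{4,7}; (5,2)→{2,4}; (6,4)→{3,4,5}. Safe: 6. Place at column 6.
Columns [1, 3, 5, 7, 2, 4, 6], r−c [0, -1, -2, -3, 3, 2, 1], r+c [2, 5, 8, 11, 7, 10, 13] are all distinct, so no two queens attack.

(1,1) (2,3) (3,5) (4,7) (5,2) (6,4) (7,6)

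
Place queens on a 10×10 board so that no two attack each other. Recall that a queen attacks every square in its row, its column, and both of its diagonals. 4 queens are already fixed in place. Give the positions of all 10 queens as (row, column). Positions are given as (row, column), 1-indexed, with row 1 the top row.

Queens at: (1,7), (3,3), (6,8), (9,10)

(1,7) (2,9) (3,3) (4,1) (5,4) (6,8) (7,5) (8,2) (9,10) (10,6)

Row 2: attacked by (1,7)→{6,7,8}; (3,3)→{2,3,4}; (6,8)→{4,8}; (9,10)→{3,10}. Safe: 1, 5, 9. Place at column 9.
Row 4: attacked by (1,7)→{4,7,10}; (2,9)→{7,9}; (3,3)→{2,3,4}; (6,8)→{6,8,10}; (9,10)→{5,10}. Safe: 1. Place at column 1.
Row 5: attacked by (1,7)→{3,7}; (2,9)→{6,9}; (3,3)→{1,3,5}; (4,1)→{1,2}; (6,8)→{7,8,9}; (9,10)→{6,10}. Safe: 4. Place at column 4.
Row 7: attacked by (1,7)→{1,7}; (2,9)→{4,9}; (3,3)→{3,7}; (4,1)→{1,4}; (5,4)→{2,4,6}; (6,8)→{7,8,9}; (9,10)→{8,10}. Safe: 5. Place at column 5.
Row 8: attacked by (1,7)→{7}; (2,9)→{3,9}; (3,3)→{3,8}; (4,1)→{1,5}; (5,4)→{1,4,7}; (6,8)→{6,8,10}; (7,5)→{4,5,6}; (9,10)→{9,10}. Safe: 2. Place at column 2.
Row 10: attacked by (1,7)→{7}; (2,9)→{1,9}; (3,3)→{3,10}; (4,1)→{1,7}; (5,4)→{4,9}; (6,8)→{4,8}; (7,5)→{2,5,8}; (8,2)→{2,4}; (9,10)→{9,10}. Safe: 6. Place at column 6.
Columns [7, 9, 3, 1, 4, 8, 5, 2, 10, 6], r−c [-6, -7, 0, 3, 1, -2, 2, 6, -1, 4], r+c [8, 11, 6, 5, 9, 14, 12, 10, 19, 16] are all distinct, so no two queens attack.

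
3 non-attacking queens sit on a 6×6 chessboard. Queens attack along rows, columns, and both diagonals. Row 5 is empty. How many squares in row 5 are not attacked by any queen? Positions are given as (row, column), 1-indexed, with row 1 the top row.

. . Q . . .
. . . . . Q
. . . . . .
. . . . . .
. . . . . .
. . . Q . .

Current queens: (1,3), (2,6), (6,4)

2

(1,3) attacks row 5 at column 3.
(2,6) attacks row 5 at column 6 and diagonals 3.
(6,4) attacks row 5 at column 4 and diagonals 3, 5.
Attacked columns: {3, 4, 5, 6}. Safe: {1, 2}.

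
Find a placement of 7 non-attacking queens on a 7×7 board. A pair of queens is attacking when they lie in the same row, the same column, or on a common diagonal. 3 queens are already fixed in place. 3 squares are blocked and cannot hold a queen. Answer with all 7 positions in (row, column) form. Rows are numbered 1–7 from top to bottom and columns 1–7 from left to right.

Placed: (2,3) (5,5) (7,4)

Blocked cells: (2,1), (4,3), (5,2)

(1,7) (2,3) (3,6) (4,2) (5,5) (6,1) (7,4)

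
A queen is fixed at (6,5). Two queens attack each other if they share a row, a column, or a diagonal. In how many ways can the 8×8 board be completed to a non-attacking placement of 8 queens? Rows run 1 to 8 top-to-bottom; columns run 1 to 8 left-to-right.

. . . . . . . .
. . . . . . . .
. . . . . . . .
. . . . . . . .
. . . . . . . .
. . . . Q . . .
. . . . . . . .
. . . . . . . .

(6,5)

12

Branch on row 1: col 1 → 0; col 2 → 2; col 3 → 2; col 4 → 1; col 6 → 3; col 7 → 2; col 8 → 2.
Sum: 0 + 2 + 2 + 1 + 3 + 2 + 2 = 12.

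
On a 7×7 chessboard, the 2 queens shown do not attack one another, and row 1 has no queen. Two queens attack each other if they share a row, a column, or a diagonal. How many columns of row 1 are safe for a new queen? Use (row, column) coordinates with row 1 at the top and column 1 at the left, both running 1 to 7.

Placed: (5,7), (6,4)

4

(5,7) attacks row 1 at column 7 and diagonals 3.
(6,4) attacks row 1 at column 4.
Attacked columns: {3, 4, 7}. Safe: {1, 2, 5, 6}.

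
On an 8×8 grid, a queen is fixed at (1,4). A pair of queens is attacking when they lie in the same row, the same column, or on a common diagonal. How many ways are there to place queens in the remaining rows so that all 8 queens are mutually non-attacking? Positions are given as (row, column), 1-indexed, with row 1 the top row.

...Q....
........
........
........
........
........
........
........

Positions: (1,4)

18

Branch on row 2: col 1 → 2; col 2 → 6; col 6 → 3; col 7 → 4; col 8 → 3.
Sum: 2 + 6 + 3 + 4 + 3 = 18.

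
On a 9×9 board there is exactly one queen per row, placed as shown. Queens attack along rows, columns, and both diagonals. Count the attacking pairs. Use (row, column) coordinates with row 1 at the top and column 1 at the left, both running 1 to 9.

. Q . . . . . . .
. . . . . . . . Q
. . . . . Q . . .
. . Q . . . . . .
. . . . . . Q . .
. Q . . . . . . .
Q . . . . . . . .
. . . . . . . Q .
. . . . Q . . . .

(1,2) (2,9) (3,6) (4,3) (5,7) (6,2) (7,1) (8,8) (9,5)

Same column: (1,2)–(6,2) (column 2).
Same diagonal: (6,2)–(7,1) (|6−7| = |2−1| = 1); (6,2)–(9,5) (|6−9| = |2−5| = 3).
Total attacking pairs: 3.

3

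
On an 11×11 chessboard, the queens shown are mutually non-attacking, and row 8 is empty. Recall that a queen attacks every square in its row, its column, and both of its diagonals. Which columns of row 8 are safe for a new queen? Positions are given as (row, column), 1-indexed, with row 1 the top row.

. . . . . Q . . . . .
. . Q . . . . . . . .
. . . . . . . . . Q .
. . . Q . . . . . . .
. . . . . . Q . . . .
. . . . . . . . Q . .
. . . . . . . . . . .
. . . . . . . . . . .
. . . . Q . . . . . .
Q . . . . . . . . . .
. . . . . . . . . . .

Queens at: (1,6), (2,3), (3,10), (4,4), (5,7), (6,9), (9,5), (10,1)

columns 2

(1,6) attacks row 8 at column 6.
(2,3) attacks row 8 at column 3 and diagonals 9.
(3,10) attacks row 8 at column 10 and diagonals 5.
(4,4) attacks row 8 at column 4 and diagonals 8.
(5,7) attacks row 8 at column 7 and diagonals 4, 10.
(6,9) attacks row 8 at column 9 and diagonals 7, 11.
(9,5) attacks row 8 at column 5 and diagonals 4, 6.
(10,1) attacks row 8 at column 1 and diagonals 3.
Attacked columns: {1, 3, 4, 5, 6, 7, 8, 9, 10, 11}. Safe: {2}.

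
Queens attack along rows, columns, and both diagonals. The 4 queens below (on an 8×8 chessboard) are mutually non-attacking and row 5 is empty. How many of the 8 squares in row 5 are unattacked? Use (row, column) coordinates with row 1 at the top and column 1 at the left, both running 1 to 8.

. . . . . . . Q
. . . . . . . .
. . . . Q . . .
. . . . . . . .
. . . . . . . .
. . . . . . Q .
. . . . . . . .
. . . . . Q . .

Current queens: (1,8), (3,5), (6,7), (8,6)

2

(1,8) attacks row 5 at column 8 and diagonals 4.
(3,5) attacks row 5 at column 5 and diagonals 3, 7.
(6,7) attacks row 5 at column 7 and diagonals 6, 8.
(8,6) attacks row 5 at column 6 and diagonals 3.
Attacked columns: {3, 4, 5, 6, 7, 8}. Safe: {1, 2}.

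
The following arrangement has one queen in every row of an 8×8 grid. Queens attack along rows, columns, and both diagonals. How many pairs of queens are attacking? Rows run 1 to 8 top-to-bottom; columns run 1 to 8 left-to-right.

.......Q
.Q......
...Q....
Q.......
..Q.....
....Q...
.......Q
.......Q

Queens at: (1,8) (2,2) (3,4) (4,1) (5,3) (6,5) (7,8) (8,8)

Same column: (1,8)–(7,8) (column 8); (1,8)–(8,8) (column 8); (7,8)–(8,8) (column 8).
Same diagonal: (2,2)–(8,8) (|2−8| = |2−8| = 6); (3,4)–(7,8) (|3−7| = |4−8| = 4).
Total attacking pairs: 5.

5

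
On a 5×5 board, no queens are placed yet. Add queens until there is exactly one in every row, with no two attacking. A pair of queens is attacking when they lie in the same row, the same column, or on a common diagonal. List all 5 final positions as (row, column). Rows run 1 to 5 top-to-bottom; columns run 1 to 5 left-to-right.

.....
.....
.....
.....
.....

(1,4) (2,1) (3,3) (4,5) (5,2)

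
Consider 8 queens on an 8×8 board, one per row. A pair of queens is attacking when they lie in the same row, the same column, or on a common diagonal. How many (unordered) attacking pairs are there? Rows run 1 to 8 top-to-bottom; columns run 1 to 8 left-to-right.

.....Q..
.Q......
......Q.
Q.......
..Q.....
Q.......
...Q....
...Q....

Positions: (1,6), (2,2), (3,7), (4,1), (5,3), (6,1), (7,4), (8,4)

4

Same column: (4,1)–(6,1) (column 1); (7,4)–(8,4) (column 4).
Same diagonal: (1,6)–(6,1) (|1−6| = |6−1| = 5); (4,1)–(7,4) (|4−7| = |1−4| = 3).
Total attacking pairs: 4.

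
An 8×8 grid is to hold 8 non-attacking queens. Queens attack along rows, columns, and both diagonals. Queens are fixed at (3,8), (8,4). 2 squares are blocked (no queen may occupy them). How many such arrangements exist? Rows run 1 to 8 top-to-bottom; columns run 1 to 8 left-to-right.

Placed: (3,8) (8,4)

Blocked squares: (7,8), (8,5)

4

Branch on row 1: col 1 → 1; col 2 → 0; col 3 → 1; col 5 → 1; col 7 → 1.
Sum: 1 + 0 + 1 + 1 + 1 = 4.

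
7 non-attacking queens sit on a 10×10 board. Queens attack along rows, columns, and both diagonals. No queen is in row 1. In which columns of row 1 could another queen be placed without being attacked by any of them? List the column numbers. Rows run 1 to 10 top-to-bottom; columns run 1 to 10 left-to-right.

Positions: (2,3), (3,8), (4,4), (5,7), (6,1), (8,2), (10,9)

(2,3) attacks row 1 at column 3 and diagonals 2, 4.
(3,8) attacks row 1 at column 8 and diagonals 6, 10.
(4,4) attacks row 1 at column 4 and diagonals 1, 7.
(5,7) attacks row 1 at column 7 and diagonals 3.
(6,1) attacks row 1 at column 1 and diagonals 6.
(8,2) attacks row 1 at column 2 and diagonals 9.
(10,9) attacks row 1 at column 9.
Attacked columns: {1, 2, 3, 4, 6, 7, 8, 9, 10}. Safe: {5}.

columns 5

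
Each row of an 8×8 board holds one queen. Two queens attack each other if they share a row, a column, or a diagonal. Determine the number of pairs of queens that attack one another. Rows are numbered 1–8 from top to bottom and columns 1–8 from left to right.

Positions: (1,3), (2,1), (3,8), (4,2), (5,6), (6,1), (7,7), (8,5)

2

Same column: (2,1)–(6,1) (column 1).
Same diagonal: (3,8)–(5,6) (|3−5| = |8−6| = 2).
Total attacking pairs: 2.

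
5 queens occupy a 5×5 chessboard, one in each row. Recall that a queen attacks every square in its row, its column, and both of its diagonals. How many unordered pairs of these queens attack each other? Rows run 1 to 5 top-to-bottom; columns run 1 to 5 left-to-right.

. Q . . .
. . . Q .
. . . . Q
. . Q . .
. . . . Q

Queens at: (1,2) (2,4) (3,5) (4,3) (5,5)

2

Same column: (3,5)–(5,5) (column 5).
Same diagonal: (2,4)–(3,5) (|2−3| = |4−5| = 1).
Total attacking pairs: 2.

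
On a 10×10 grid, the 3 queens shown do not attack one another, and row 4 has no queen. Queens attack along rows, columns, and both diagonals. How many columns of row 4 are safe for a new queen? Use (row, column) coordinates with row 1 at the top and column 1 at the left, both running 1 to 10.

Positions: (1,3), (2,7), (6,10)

3

(1,3) attacks row 4 at column 3 and diagonals 6.
(2,7) attacks row 4 at column 7 and diagonals 5, 9.
(6,10) attacks row 4 at column 10 and diagonals 8.
Attacked columns: {3, 5, 6, 7, 8, 9, 10}. Safe: {1, 2, 4}.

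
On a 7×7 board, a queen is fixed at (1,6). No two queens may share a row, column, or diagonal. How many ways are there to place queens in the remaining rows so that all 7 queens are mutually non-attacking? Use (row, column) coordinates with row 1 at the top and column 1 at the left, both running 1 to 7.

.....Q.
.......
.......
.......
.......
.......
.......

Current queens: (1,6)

7

Branch on row 2: col 1 → 1; col 2 → 1; col 3 → 3; col 4 → 2.
Sum: 1 + 1 + 3 + 2 = 7.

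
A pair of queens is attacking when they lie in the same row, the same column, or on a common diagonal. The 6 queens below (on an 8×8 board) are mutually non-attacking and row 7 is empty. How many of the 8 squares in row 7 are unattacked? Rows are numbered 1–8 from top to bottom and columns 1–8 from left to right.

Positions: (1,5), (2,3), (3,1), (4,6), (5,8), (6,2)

2

(1,5) attacks row 7 at column 5.
(2,3) attacks row 7 at column 3 and diagonals 8.
(3,1) attacks row 7 at column 1 and diagonals 5.
(4,6) attacks row 7 at column 6 and diagonals 3.
(5,8) attacks row 7 at column 8 and diagonals 6.
(6,2) attacks row 7 at column 2 and diagonals 1, 3.
Attacked columns: {1, 2, 3, 5, 6, 8}. Safe: {4, 7}.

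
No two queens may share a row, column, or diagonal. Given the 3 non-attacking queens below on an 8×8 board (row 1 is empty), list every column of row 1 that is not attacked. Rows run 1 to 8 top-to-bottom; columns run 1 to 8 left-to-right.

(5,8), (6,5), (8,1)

columns 2, 3, 6, 7

(5,8) attacks row 1 at column 8 and diagonals 4.
(6,5) attacks row 1 at column 5.
(8,1) attacks row 1 at column 1 and diagonals 8.
Attacked columns: {1, 4, 5, 8}. Safe: {2, 3, 6, 7}.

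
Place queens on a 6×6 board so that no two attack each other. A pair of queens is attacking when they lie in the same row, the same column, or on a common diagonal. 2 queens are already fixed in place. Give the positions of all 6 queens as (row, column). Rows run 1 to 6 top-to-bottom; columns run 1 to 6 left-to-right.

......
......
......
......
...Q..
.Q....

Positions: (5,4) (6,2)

(1,5) (2,3) (3,1) (4,6) (5,4) (6,2)

Row 1: attacked by (5,4)→{4}; (6,2)→{2}. Safe: 1, 3, 5, 6. Place at column 5.
Row 2: attacked by (1,5)→{4,5,6}; (5,4)→{1,4}; (6,2)→{2,6}. Safe: 3. Place at column 3.
Row 3: attacked by (1,5)→{3,5}; (2,3)→{2,3,4}; (5,4)→{2,4,6}; (6,2)→{2,5}. Safe: 1. Place at column 1.
Row 4: attacked by (1,5)→{2,5}; (2,3)→{1,3,5}; (3,1)→{1,2}; (5,4)→{3,4,5}; (6,2)→{2,4}. Safe: 6. Place at column 6.
Columns [5, 3, 1, 6, 4, 2], r−c [-4, -1, 2, -2, 1, 4], r+c [6, 5, 4, 10, 9, 8] are all distinct, so no two queens attack.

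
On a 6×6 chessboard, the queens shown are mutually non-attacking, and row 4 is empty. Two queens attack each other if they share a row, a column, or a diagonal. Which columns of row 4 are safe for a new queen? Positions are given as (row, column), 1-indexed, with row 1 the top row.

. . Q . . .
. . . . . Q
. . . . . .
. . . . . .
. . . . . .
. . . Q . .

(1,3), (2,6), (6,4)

columns 1, 5

(1,3) attacks row 4 at column 3 and diagonals 6.
(2,6) attacks row 4 at column 6 and diagonals 4.
(6,4) attacks row 4 at column 4 and diagonals 2, 6.
Attacked columns: {2, 3, 4, 6}. Safe: {1, 5}.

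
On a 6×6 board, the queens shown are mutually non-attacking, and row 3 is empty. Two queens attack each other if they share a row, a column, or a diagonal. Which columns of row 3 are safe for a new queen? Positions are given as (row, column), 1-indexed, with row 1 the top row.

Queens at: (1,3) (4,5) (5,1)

columns 2

(1,3) attacks row 3 at column 3 and diagonals 1, 5.
(4,5) attacks row 3 at column 5 and diagonals 4, 6.
(5,1) attacks row 3 at column 1 and diagonals 3.
Attacked columns: {1, 3, 4, 5, 6}. Safe: {2}.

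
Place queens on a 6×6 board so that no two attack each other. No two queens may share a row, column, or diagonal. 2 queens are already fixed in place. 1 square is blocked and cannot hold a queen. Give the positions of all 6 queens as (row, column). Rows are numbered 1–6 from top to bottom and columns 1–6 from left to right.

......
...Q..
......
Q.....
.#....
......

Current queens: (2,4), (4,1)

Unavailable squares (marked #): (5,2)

(1,2) (2,4) (3,6) (4,1) (5,3) (6,5)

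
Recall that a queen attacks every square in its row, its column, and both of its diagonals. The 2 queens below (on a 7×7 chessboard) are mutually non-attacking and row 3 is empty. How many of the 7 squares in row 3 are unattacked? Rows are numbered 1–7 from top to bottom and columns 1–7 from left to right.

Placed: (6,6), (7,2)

4

(6,6) attacks row 3 at column 6 and diagonals 3.
(7,2) attacks row 3 at column 2 and diagonals 6.
Attacked columns: {2, 3, 6}. Safe: {1, 4, 5, 7}.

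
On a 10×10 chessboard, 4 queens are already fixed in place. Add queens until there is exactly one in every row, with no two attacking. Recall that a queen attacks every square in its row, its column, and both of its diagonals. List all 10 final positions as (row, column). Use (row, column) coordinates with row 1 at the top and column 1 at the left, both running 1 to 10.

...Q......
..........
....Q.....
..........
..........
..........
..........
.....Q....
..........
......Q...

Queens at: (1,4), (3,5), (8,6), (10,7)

Row 2: attacked by (1,4)→{3,4,5}; (3,5)→{4,5,6}; (8,6)→{6}; (10,7)→{7}. Safe: 1, 2, 8, 9, 10. Place at column 8.
Row 4: attacked by (1,4)→{1,4,7}; (2,8)→{6,8,10}; (3,5)→{4,5,6}; (8,6)→{2,6,10}; (10,7)→{1,7}. Safe: 3, 9. Place at column 9.
Row 5: attacked by (1,4)→{4,8}; (2,8)→{5,8}; (3,5)→{3,5,7}; (4,9)→{8,9,10}; (8,6)→{3,6,9}; (10,7)→{2,7}. Safe: 1. Place at column 1.
Row 6: attacked by (1,4)→{4,9}; (2,8)→{4,8}; (3,5)→{2,5,8}; (4,9)→{7,9}; (5,1)→{1,2}; (8,6)→{4,6,8}; (10,7)→{3,7}. Safe: 10. Place at column 10.
Row 7: attacked by (1,4)→{4,10}; (2,8)→{3,8}; (3,5)→{1,5,9}; (4,9)→{6,9}; (5,1)→{1,3}; (6,10)→{9,10}; (8,6)→{5,6,7}; (10,7)→{4,7,10}. Safe: 2. Place at column 2.
Row 9: attacked by (1,4)→{4}; (2,8)→{1,8}; (3,5)→{5}; (4,9)→{4,9}; (5,1)→{1,5}; (6,10)→{7,10}; (7,2)→{2,4}; (8,6)→{5,6,7}; (10,7)→{6,7,8}. Safe: 3. Place at column 3.
Columns [4, 8, 5, 9, 1, 10, 2, 6, 3, 7], r−c [-3, -6, -2, -5, 4, -4, 5, 2, 6, 3], r+c [5, 10, 8, 13, 6, 16, 9, 14, 12, 17] are all distinct, so no two queens attack.

(1,4) (2,8) (3,5) (4,9) (5,1) (6,10) (7,2) (8,6) (9,3) (10,7)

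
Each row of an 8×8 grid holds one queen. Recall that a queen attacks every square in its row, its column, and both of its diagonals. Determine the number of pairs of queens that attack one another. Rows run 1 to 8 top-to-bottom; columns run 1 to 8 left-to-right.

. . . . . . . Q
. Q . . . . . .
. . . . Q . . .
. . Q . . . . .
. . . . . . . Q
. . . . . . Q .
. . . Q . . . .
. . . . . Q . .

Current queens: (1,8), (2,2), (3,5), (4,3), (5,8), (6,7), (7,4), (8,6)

Same column: (1,8)–(5,8) (column 8).
Same diagonal: (5,8)–(6,7) (|5−6| = |8−7| = 1).
Total attacking pairs: 2.

2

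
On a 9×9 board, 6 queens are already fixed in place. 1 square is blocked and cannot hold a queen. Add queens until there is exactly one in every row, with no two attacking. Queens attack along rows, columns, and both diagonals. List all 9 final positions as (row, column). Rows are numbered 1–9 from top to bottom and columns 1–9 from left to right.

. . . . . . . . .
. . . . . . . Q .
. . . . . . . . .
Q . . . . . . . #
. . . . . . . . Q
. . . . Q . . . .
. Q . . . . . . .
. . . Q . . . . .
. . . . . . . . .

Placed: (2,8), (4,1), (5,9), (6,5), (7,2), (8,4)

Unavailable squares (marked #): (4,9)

(1,6) (2,8) (3,3) (4,1) (5,9) (6,5) (7,2) (8,4) (9,7)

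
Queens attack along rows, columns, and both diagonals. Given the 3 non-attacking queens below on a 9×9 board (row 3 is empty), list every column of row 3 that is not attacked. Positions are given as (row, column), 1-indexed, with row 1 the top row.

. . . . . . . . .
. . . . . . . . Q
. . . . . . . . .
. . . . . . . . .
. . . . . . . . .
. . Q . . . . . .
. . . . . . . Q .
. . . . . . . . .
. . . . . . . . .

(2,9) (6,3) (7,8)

columns 1, 2, 5, 7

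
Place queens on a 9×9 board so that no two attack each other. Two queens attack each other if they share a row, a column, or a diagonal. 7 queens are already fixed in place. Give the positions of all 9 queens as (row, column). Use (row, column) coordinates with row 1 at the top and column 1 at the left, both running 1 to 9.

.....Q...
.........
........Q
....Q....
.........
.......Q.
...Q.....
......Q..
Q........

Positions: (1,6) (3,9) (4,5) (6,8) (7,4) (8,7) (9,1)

(1,6) (2,2) (3,9) (4,5) (5,3) (6,8) (7,4) (8,7) (9,1)

Row 2: attacked by (1,6)→{5,6,7}; (3,9)→{8,9}; (4,5)→{3,5,7}; (6,8)→{4,8}; (7,4)→{4,9}; (8,7)→{1,7}; (9,1)→{1,8}. Safe: 2. Place at column 2.
Row 5: attacked by (1,6)→{2,6}; (2,2)→{2,5}; (3,9)→{7,9}; (4,5)→{4,5,6}; (6,8)→{7,8,9}; (7,4)→{2,4,6}; (8,7)→{4,7}; (9,1)→{1,5}. Safe: 3. Place at column 3.
Columns [6, 2, 9, 5, 3, 8, 4, 7, 1], r−c [-5, 0, -6, -1, 2, -2, 3, 1, 8], r+c [7, 4, 12, 9, 8, 14, 11, 15, 10] are all distinct, so no two queens attack.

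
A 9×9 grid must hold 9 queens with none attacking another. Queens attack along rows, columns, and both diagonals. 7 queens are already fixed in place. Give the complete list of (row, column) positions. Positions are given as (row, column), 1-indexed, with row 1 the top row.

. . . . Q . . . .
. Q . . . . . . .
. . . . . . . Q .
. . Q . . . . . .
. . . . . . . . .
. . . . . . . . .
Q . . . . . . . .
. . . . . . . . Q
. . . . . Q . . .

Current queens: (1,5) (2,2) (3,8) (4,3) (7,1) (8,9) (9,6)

(1,5) (2,2) (3,8) (4,3) (5,7) (6,4) (7,1) (8,9) (9,6)

Row 5: attacked by (1,5)→{1,5,9}; (2,2)→{2,5}; (3,8)→{6,8}; (4,3)→{2,3,4}; (7,1)→{1,3}; (8,9)→{6,9}; (9,6)→{2,6}. Safe: 7. Place at column 7.
Row 6: attacked by (1,5)→{5}; (2,2)→{2,6}; (3,8)→{5,8}; (4,3)→{1,3,5}; (5,7)→{6,7,8}; (7,1)→{1,2}; (8,9)→{7,9}; (9,6)→{3,6,9}. Safe: 4. Place at column 4.
Columns [5, 2, 8, 3, 7, 4, 1, 9, 6], r−c [-4, 0, -5, 1, -2, 2, 6, -1, 3], r+c [6, 4, 11, 7, 12, 10, 8, 17, 15] are all distinct, so no two queens attack.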